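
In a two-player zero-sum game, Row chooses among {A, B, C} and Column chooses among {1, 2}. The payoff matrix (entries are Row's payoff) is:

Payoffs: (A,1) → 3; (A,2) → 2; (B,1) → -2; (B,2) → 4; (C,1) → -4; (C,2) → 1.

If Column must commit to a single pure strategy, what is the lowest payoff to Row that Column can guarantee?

3

Column maxima: 1 → 3, 2 → 4.
The smallest of these is 3.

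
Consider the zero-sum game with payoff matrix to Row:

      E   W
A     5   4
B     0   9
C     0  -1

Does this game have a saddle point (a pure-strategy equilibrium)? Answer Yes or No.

Row minima: A → 4, B → 0, C → -1; maximin = 4.
Column maxima: E → 5, W → 9; minimax = 5.
4 ≠ 5, so no pure-strategy equilibrium exists.

No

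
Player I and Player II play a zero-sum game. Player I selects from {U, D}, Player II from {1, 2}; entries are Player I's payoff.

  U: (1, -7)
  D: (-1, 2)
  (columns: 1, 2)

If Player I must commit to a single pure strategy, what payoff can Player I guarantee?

Row minima: U → -7, D → -1.
The best of these is -1.

-1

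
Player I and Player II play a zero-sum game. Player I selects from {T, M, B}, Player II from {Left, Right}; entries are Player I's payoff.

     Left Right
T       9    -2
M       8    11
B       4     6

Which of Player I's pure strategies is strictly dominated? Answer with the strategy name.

B

M gives a strictly higher payoff than B against every column: 8 > 4, 11 > 6.
So B is strictly dominated and Player I never plays it.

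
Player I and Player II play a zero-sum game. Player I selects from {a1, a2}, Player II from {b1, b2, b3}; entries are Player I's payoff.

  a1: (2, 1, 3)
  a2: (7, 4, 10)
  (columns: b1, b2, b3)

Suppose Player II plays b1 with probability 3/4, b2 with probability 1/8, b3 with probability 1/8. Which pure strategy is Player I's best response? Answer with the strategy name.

Expected payoff of a1: (3/4)·2 + (1/8)·1 + (1/8)·3 = 2.
Expected payoff of a2: (3/4)·7 + (1/8)·4 + (1/8)·10 = 7.
The largest is 7, so Player I's best response is a2.

a2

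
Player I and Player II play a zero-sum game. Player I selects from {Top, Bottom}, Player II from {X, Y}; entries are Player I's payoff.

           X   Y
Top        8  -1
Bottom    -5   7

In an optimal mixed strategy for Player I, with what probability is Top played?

Row minima: Top → -1, Bottom → -5; maximin = -1.
Column maxima: X → 8, Y → 7; minimax = 7.
-1 ≠ 7, so there is no saddle point; optimal play is mixed.
Let Player I play Top with probability p. Expected payoff against X: 8p + (-5)(1−p) = 13p − 5; against Y: (-1)p + 7(1−p) = −8p + 7.
Setting these equal: 13p − 5 = −8p + 7 ⇒ 21p = 12 ⇒ p = 4/7, and the value is (13)·(4/7) − 5 = 17/7.
For Player II: with q = P(X), equating Top's and Bottom's payoffs gives 9q − 1 = −12q + 7 ⇒ q = 8/21.

4/7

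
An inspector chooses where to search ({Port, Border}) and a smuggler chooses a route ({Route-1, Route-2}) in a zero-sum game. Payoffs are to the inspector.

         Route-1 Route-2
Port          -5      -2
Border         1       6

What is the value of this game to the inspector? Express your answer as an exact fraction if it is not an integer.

Row minima: Port → -5, Border → 1; maximin = 1.
Column maxima: Route-1 → 1, Route-2 → 6; minimax = 1.
Since maximin = minimax = 1, there is a saddle point and the value is 1.

1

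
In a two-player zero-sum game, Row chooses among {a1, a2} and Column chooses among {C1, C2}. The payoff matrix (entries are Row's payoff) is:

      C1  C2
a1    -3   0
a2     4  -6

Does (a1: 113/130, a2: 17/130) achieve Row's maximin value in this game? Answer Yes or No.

No

Against C1 this mix gives (113/130)·(-3) + (17/130)·4 = -271/130.
Against C2 this mix gives (113/130)·0 + (17/130)·(-6) = -51/65.
Column will play C1, holding Row to -271/130. Shifting weight toward the row that does better against C1 would raise this floor (the equalizing mix achieves -18/13 against both C1 and C2), so the proposed strategy is not optimal.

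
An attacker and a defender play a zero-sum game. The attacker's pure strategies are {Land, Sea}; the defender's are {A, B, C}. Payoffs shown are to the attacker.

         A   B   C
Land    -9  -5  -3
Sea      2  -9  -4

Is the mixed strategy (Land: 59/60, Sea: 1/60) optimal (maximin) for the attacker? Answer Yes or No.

Against A this mix gives (59/60)·(-9) + (1/60)·2 = -529/60.
Against B this mix gives (59/60)·(-5) + (1/60)·(-9) = -76/15.
Against C this mix gives (59/60)·(-3) + (1/60)·(-4) = -181/60.
The defender will play A, holding the attacker to -529/60. Shifting weight toward the row that does better against A would raise this floor (the equalizing mix achieves -91/15 against both A and B), so the proposed strategy is not optimal.

No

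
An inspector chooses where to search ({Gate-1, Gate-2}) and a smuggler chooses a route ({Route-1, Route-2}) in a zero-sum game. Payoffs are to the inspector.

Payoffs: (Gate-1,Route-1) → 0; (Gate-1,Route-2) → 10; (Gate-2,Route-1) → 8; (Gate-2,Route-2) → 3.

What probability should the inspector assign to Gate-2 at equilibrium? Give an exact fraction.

Row minima: Gate-1 → 0, Gate-2 → 3; maximin = 3.
Column maxima: Route-1 → 8, Route-2 → 10; minimax = 8.
3 ≠ 8, so there is no saddle point; optimal play is mixed.
Let the inspector play Gate-1 with probability p. Expected payoff against Route-1: 0p + 8(1−p) = −8p + 8; against Route-2: 10p + 3(1−p) = 7p + 3.
Setting these equal: −8p + 8 = 7p + 3 ⇒ −15p = -5 ⇒ p = 1/3, and the value is (-8)·(1/3) + 8 = 16/3.
For the smuggler: with q = P(Route-1), equating Gate-1's and Gate-2's payoffs gives −10q + 10 = 5q + 3 ⇒ q = 7/15.

2/3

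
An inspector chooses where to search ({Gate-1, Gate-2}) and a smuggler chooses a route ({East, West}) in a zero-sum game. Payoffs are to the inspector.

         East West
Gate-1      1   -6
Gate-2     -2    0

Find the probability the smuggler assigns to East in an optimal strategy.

Row minima: Gate-1 → -6, Gate-2 → -2; maximin = -2.
Column maxima: East → 1, West → 0; minimax = 0.
-2 ≠ 0, so there is no saddle point; optimal play is mixed.
Let the inspector play Gate-1 with probability p. Expected payoff against East: 1p + (-2)(1−p) = 3p − 2; against West: (-6)p + 0(1−p) = −6p.
Setting these equal: 3p − 2 = −6p ⇒ 9p = 2 ⇒ p = 2/9, and the value is (3)·(2/9) − 2 = -4/3.
For the smuggler: with q = P(East), equating Gate-1's and Gate-2's payoffs gives 7q − 6 = −2q ⇒ q = 2/3.

2/3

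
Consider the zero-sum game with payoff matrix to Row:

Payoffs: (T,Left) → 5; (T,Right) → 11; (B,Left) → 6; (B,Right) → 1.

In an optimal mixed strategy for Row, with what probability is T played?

Row minima: T → 5, B → 1; maximin = 5.
Column maxima: Left → 6, Right → 11; minimax = 6.
5 ≠ 6, so there is no saddle point; optimal play is mixed.
Let Row play T with probability p. Expected payoff against Left: 5p + 6(1−p) = −p + 6; against Right: 11p + 1(1−p) = 10p + 1.
Setting these equal: −p + 6 = 10p + 1 ⇒ −11p = -5 ⇒ p = 5/11, and the value is (-1)·(5/11) + 6 = 61/11.
For Column: with q = P(Left), equating T's and B's payoffs gives −6q + 11 = 5q + 1 ⇒ q = 10/11.

5/11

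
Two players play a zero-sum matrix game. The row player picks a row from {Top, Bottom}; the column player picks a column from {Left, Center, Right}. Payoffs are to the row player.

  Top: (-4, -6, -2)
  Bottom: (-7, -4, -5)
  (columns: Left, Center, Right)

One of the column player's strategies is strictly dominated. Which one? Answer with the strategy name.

Left holds the row player's payoff strictly below Right in every row: -4 < -2, -7 < -5.
So Right is strictly dominated for the column player.

Right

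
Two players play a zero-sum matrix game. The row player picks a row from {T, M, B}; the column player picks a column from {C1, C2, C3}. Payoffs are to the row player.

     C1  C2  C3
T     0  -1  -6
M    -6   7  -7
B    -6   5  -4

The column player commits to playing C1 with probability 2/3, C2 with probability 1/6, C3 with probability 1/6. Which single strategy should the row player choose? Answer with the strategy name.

Expected payoff of T: (2/3)·0 + (1/6)·(-1) + (1/6)·(-6) = -7/6.
Expected payoff of M: (2/3)·(-6) + (1/6)·7 + (1/6)·(-7) = -4.
Expected payoff of B: (2/3)·(-6) + (1/6)·5 + (1/6)·(-4) = -23/6.
The largest is -7/6, so the row player's best response is T.

T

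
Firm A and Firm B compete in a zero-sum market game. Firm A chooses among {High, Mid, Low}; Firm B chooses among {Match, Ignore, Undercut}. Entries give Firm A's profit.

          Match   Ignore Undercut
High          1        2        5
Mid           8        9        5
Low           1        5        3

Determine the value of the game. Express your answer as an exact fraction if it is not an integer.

5

Row minima: High → 1, Mid → 5, Low → 1; maximin = 5.
Column maxima: Match → 8, Ignore → 9, Undercut → 5; minimax = 5.
Since maximin = minimax = 5, there is a saddle point and the value is 5.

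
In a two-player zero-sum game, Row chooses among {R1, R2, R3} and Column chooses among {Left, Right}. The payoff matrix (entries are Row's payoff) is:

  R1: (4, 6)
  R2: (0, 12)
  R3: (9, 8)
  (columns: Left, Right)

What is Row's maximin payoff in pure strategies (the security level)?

8

Row minima: R1 → 4, R2 → 0, R3 → 8.
The best of these is 8.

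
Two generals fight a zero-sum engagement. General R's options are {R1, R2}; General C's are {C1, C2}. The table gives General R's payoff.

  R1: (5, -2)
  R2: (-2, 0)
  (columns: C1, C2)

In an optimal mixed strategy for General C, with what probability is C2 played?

Row minima: R1 → -2, R2 → -2; maximin = -2.
Column maxima: C1 → 5, C2 → 0; minimax = 0.
-2 ≠ 0, so there is no saddle point; optimal play is mixed.
Let General R play R1 with probability p. Expected payoff against C1: 5p + (-2)(1−p) = 7p − 2; against C2: (-2)p + 0(1−p) = −2p.
Setting these equal: 7p − 2 = −2p ⇒ 9p = 2 ⇒ p = 2/9, and the value is (7)·(2/9) − 2 = -4/9.
For General C: with q = P(C1), equating R1's and R2's payoffs gives 7q − 2 = −2q ⇒ q = 2/9.

7/9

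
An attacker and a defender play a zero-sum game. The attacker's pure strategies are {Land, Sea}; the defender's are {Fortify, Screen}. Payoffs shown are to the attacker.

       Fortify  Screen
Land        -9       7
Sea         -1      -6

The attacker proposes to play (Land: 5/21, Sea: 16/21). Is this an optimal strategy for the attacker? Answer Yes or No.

Yes

Against Fortify this mix gives (5/21)·(-9) + (16/21)·(-1) = -61/21.
Against Screen this mix gives (5/21)·7 + (16/21)·(-6) = -61/21.
All of the defender's active replies (Fortify, Screen) yield -61/21, and no column does worse for the attacker. The mix makes the defender indifferent and guarantees -61/21, so it is optimal.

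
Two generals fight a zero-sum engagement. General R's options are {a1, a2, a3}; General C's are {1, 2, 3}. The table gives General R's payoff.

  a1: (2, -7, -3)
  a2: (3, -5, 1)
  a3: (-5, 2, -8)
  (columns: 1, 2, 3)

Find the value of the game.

Row minima: a1 → -7, a2 → -5, a3 → -8; maximin = -5.
Column maxima: 1 → 3, 2 → 2, 3 → 1; minimax = 1.
-5 ≠ 1, so there is no saddle point; optimal play is mixed.
a1 is strictly dominated by a2, so General R never plays it.
1 is strictly dominated by 3 (it gives General R strictly more in every row), so General C never plays it.
On the remaining 2×2 (a2, a3 vs 2, 3):
Let General R play a2 with probability p. Expected payoff against 2: (-5)p + 2(1−p) = −7p + 2; against 3: 1p + (-8)(1−p) = 9p − 8.
Setting these equal: −7p + 2 = 9p − 8 ⇒ −16p = -10 ⇒ p = 5/8, and the value is (-7)·(5/8) + 2 = -19/8.
For General C: with q = P(2), equating a2's and a3's payoffs gives −6q + 1 = 10q − 8 ⇒ q = 9/16.

-19/8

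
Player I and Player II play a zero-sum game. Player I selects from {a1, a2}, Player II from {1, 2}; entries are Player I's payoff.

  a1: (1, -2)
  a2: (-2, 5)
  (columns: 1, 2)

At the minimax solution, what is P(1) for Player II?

7/10

Row minima: a1 → -2, a2 → -2; maximin = -2.
Column maxima: 1 → 1, 2 → 5; minimax = 1.
-2 ≠ 1, so there is no saddle point; optimal play is mixed.
Let Player I play a1 with probability p. Expected payoff against 1: 1p + (-2)(1−p) = 3p − 2; against 2: (-2)p + 5(1−p) = −7p + 5.
Setting these equal: 3p − 2 = −7p + 5 ⇒ 10p = 7 ⇒ p = 7/10, and the value is (3)·(7/10) − 2 = 1/10.
For Player II: with q = P(1), equating a1's and a2's payoffs gives 3q − 2 = −7q + 5 ⇒ q = 7/10.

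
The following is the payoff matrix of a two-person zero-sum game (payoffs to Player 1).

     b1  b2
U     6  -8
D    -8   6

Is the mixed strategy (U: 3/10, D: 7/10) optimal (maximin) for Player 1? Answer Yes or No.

No

Against b1 this mix gives (3/10)·6 + (7/10)·(-8) = -19/5.
Against b2 this mix gives (3/10)·(-8) + (7/10)·6 = 9/5.
Player 2 will play b1, holding Player 1 to -19/5. Shifting weight toward the row that does better against b1 would raise this floor (the equalizing mix achieves -1 against both b1 and b2), so the proposed strategy is not optimal.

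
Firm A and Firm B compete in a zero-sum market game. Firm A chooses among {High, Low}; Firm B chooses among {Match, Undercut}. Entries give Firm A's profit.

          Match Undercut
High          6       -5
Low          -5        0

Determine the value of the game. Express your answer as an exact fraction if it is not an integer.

-25/16

Row minima: High → -5, Low → -5; maximin = -5.
Column maxima: Match → 6, Undercut → 0; minimax = 0.
-5 ≠ 0, so there is no saddle point; optimal play is mixed.
Let Firm A play High with probability p. Expected payoff against Match: 6p + (-5)(1−p) = 11p − 5; against Undercut: (-5)p + 0(1−p) = −5p.
Setting these equal: 11p − 5 = −5p ⇒ 16p = 5 ⇒ p = 5/16, and the value is (11)·(5/16) − 5 = -25/16.
For Firm B: with q = P(Match), equating High's and Low's payoffs gives 11q − 5 = −5q ⇒ q = 5/16.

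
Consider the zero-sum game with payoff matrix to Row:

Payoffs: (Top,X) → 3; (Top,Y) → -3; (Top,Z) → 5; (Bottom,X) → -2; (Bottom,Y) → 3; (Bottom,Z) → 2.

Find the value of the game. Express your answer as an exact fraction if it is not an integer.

Row minima: Top → -3, Bottom → -2; maximin = -2.
Column maxima: X → 3, Y → 3, Z → 5; minimax = 3.
-2 ≠ 3, so there is no saddle point; optimal play is mixed.
Z is strictly dominated by X (it gives Row strictly more in every row), so Column never plays it.
On the remaining 2×2 (Top, Bottom vs X, Y):
Let Row play Top with probability p. Expected payoff against X: 3p + (-2)(1−p) = 5p − 2; against Y: (-3)p + 3(1−p) = −6p + 3.
Setting these equal: 5p − 2 = −6p + 3 ⇒ 11p = 5 ⇒ p = 5/11, and the value is (5)·(5/11) − 2 = 3/11.
For Column: with q = P(X), equating Top's and Bottom's payoffs gives 6q − 3 = −5q + 3 ⇒ q = 6/11.

3/11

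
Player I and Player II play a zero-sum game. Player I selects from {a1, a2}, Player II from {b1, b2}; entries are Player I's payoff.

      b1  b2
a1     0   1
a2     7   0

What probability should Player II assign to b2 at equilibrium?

7/8

Row minima: a1 → 0, a2 → 0; maximin = 0.
Column maxima: b1 → 7, b2 → 1; minimax = 1.
0 ≠ 1, so there is no saddle point; optimal play is mixed.
Let Player I play a1 with probability p. Expected payoff against b1: 0p + 7(1−p) = −7p + 7; against b2: 1p + 0(1−p) = p.
Setting these equal: −7p + 7 = p ⇒ −8p = -7 ⇒ p = 7/8, and the value is (-7)·(7/8) + 7 = 7/8.
For Player II: with q = P(b1), equating a1's and a2's payoffs gives −q + 1 = 7q ⇒ q = 1/8.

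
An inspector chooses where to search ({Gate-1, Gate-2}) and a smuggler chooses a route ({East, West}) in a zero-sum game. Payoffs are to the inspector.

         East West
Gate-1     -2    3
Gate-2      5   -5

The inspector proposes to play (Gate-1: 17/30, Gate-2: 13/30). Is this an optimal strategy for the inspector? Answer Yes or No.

Against East this mix gives (17/30)·(-2) + (13/30)·5 = 31/30.
Against West this mix gives (17/30)·3 + (13/30)·(-5) = -7/15.
The smuggler will play West, holding the inspector to -7/15. Shifting weight toward the row that does better against West would raise this floor (the equalizing mix achieves 1/3 against both West and East), so the proposed strategy is not optimal.

No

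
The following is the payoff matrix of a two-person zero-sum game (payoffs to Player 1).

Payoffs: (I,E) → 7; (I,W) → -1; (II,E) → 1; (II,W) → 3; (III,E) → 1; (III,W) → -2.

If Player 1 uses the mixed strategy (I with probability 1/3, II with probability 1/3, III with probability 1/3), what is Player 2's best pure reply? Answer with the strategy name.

If Player 2 plays E, Player 1's expected payoff is (1/3)·7 + (1/3)·1 + (1/3)·1 = 3.
If Player 2 plays W, Player 1's expected payoff is (1/3)·(-1) + (1/3)·3 + (1/3)·(-2) = 0.
Player 2 minimizes Player 1's payoff; the smallest is 0, so the best response is W.

W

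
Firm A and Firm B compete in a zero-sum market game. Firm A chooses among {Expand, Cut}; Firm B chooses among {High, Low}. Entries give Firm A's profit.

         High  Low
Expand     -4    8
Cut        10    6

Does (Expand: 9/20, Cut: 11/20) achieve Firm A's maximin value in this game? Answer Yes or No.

No

Against High this mix gives (9/20)·(-4) + (11/20)·10 = 37/10.
Against Low this mix gives (9/20)·8 + (11/20)·6 = 69/10.
Firm B will play High, holding Firm A to 37/10. Shifting weight toward the row that does better against High would raise this floor (the equalizing mix achieves 13/2 against both High and Low), so the proposed strategy is not optimal.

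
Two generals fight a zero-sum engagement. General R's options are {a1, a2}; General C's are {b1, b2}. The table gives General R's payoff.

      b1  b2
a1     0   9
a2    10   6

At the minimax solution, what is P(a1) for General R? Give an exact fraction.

4/13

Row minima: a1 → 0, a2 → 6; maximin = 6.
Column maxima: b1 → 10, b2 → 9; minimax = 9.
6 ≠ 9, so there is no saddle point; optimal play is mixed.
Let General R play a1 with probability p. Expected payoff against b1: 0p + 10(1−p) = −10p + 10; against b2: 9p + 6(1−p) = 3p + 6.
Setting these equal: −10p + 10 = 3p + 6 ⇒ −13p = -4 ⇒ p = 4/13, and the value is (-10)·(4/13) + 10 = 90/13.
For General C: with q = P(b1), equating a1's and a2's payoffs gives −9q + 9 = 4q + 6 ⇒ q = 3/13.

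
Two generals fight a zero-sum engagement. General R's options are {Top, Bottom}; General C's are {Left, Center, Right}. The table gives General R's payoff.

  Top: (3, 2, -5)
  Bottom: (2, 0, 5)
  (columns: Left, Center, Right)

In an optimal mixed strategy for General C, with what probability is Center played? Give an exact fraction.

Row minima: Top → -5, Bottom → 0; maximin = 0.
Column maxima: Left → 3, Center → 2, Right → 5; minimax = 2.
0 ≠ 2, so there is no saddle point; optimal play is mixed.
Left is strictly dominated by Center (it gives General R strictly more in every row), so General C never plays it.
On the remaining 2×2 (Top, Bottom vs Center, Right):
Let General R play Top with probability p. Expected payoff against Center: 2p + 0(1−p) = 2p; against Right: (-5)p + 5(1−p) = −10p + 5.
Setting these equal: 2p = −10p + 5 ⇒ 12p = 5 ⇒ p = 5/12, and the value is (2)·(5/12) = 5/6.
For General C: with q = P(Center), equating Top's and Bottom's payoffs gives 7q − 5 = −5q + 5 ⇒ q = 5/6.

5/6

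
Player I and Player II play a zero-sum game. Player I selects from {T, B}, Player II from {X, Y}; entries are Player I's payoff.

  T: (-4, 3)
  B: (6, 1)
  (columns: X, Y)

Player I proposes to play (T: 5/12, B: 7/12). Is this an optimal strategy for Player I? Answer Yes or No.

Yes

Against X this mix gives (5/12)·(-4) + (7/12)·6 = 11/6.
Against Y this mix gives (5/12)·3 + (7/12)·1 = 11/6.
All of Player II's active replies (X, Y) yield 11/6, and no column does worse for Player I. The mix makes Player II indifferent and guarantees 11/6, so it is optimal.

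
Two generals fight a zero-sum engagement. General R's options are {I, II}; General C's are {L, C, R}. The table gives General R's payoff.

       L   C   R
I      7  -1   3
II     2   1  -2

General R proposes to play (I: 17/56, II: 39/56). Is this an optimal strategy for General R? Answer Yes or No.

No

Against L this mix gives (17/56)·7 + (39/56)·2 = 197/56.
Against C this mix gives (17/56)·(-1) + (39/56)·1 = 11/28.
Against R this mix gives (17/56)·3 + (39/56)·(-2) = -27/56.
General C will play R, holding General R to -27/56. Shifting weight toward the row that does better against R would raise this floor (the equalizing mix achieves 1/7 against both R and C), so the proposed strategy is not optimal.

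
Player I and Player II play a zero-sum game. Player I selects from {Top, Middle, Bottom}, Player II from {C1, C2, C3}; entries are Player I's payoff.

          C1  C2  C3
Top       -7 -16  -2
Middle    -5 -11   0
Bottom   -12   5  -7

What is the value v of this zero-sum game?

Row minima: Top → -16, Middle → -11, Bottom → -12; maximin = -11.
Column maxima: C1 → -5, C2 → 5, C3 → 0; minimax = -5.
-11 ≠ -5, so there is no saddle point; optimal play is mixed.
Top is strictly dominated by Middle, so Player I never plays it.
C3 is strictly dominated by C1 (it gives Player I strictly more in every row), so Player II never plays it.
On the remaining 2×2 (Middle, Bottom vs C1, C2):
Let Player I play Middle with probability p. Expected payoff against C1: (-5)p + (-12)(1−p) = 7p − 12; against C2: (-11)p + 5(1−p) = −16p + 5.
Setting these equal: 7p − 12 = −16p + 5 ⇒ 23p = 17 ⇒ p = 17/23, and the value is (7)·(17/23) − 12 = -157/23.
For Player II: with q = P(C1), equating Middle's and Bottom's payoffs gives 6q − 11 = −17q + 5 ⇒ q = 16/23.

-157/23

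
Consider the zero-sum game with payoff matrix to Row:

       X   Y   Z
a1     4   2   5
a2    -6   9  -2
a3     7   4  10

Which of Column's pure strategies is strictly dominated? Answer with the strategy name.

X holds Row's payoff strictly below Z in every row: 4 < 5, -6 < -2, 7 < 10.
So Z is strictly dominated for Column.

Z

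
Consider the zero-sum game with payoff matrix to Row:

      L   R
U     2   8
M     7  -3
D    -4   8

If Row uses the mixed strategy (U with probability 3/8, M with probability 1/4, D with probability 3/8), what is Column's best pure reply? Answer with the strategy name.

L

If Column plays L, Row's expected payoff is (3/8)·2 + (1/4)·7 + (3/8)·(-4) = 1.
If Column plays R, Row's expected payoff is (3/8)·8 + (1/4)·(-3) + (3/8)·8 = 21/4.
Column minimizes Row's payoff; the smallest is 1, so the best response is L.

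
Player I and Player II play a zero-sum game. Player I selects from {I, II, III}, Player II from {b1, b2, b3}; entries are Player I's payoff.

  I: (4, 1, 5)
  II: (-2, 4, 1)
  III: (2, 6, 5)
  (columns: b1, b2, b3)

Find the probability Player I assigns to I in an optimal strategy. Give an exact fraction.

4/7

Row minima: I → 1, II → -2, III → 2; maximin = 2.
Column maxima: b1 → 4, b2 → 6, b3 → 5; minimax = 4.
2 ≠ 4, so there is no saddle point; optimal play is mixed.
II is strictly dominated by III, so Player I never plays it.
b3 is strictly dominated by b1 (it gives Player I strictly more in every row), so Player II never plays it.
On the remaining 2×2 (I, III vs b1, b2):
Let Player I play I with probability p. Expected payoff against b1: 4p + 2(1−p) = 2p + 2; against b2: 1p + 6(1−p) = −5p + 6.
Setting these equal: 2p + 2 = −5p + 6 ⇒ 7p = 4 ⇒ p = 4/7, and the value is (2)·(4/7) + 2 = 22/7.
For Player II: with q = P(b1), equating I's and III's payoffs gives 3q + 1 = −4q + 6 ⇒ q = 5/7.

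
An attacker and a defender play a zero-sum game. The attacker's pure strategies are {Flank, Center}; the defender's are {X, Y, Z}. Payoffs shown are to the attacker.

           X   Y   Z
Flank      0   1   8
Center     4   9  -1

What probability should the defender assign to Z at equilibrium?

4/13

Row minima: Flank → 0, Center → -1; maximin = 0.
Column maxima: X → 4, Y → 9, Z → 8; minimax = 4.
0 ≠ 4, so there is no saddle point; optimal play is mixed.
Y is strictly dominated by X (it gives the attacker strictly more in every row), so the defender never plays it.
On the remaining 2×2 (Flank, Center vs X, Z):
Let the attacker play Flank with probability p. Expected payoff against X: 0p + 4(1−p) = −4p + 4; against Z: 8p + (-1)(1−p) = 9p − 1.
Setting these equal: −4p + 4 = 9p − 1 ⇒ −13p = -5 ⇒ p = 5/13, and the value is (-4)·(5/13) + 4 = 32/13.
For the defender: with q = P(X), equating Flank's and Center's payoffs gives −8q + 8 = 5q − 1 ⇒ q = 9/13.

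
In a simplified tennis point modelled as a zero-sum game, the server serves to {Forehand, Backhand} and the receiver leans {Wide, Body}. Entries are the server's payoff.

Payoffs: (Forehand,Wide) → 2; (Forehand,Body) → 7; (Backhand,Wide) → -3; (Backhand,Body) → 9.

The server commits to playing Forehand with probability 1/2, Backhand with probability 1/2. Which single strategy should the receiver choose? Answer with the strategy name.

Wide

If the receiver plays Wide, the server's expected payoff is (1/2)·2 + (1/2)·(-3) = -1/2.
If the receiver plays Body, the server's expected payoff is (1/2)·7 + (1/2)·9 = 8.
The receiver minimizes the server's payoff; the smallest is -1/2, so the best response is Wide.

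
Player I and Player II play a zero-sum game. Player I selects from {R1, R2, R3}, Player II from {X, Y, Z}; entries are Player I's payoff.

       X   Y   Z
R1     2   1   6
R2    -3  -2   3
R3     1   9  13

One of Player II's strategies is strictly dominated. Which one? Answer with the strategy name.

X holds Player I's payoff strictly below Z in every row: 2 < 6, -3 < 3, 1 < 13.
So Z is strictly dominated for Player II.

Z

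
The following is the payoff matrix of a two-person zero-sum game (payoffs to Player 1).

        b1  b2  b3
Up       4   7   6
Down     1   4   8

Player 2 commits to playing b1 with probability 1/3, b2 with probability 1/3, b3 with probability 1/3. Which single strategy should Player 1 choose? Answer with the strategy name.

Up

Expected payoff of Up: (1/3)·4 + (1/3)·7 + (1/3)·6 = 17/3.
Expected payoff of Down: (1/3)·1 + (1/3)·4 + (1/3)·8 = 13/3.
The largest is 17/3, so Player 1's best response is Up.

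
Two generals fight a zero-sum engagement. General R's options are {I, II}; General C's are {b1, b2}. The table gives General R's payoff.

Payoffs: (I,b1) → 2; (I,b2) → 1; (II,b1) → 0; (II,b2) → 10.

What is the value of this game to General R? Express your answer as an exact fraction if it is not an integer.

Row minima: I → 1, II → 0; maximin = 1.
Column maxima: b1 → 2, b2 → 10; minimax = 2.
1 ≠ 2, so there is no saddle point; optimal play is mixed.
Let General R play I with probability p. Expected payoff against b1: 2p + 0(1−p) = 2p; against b2: 1p + 10(1−p) = −9p + 10.
Setting these equal: 2p = −9p + 10 ⇒ 11p = 10 ⇒ p = 10/11, and the value is (2)·(10/11) = 20/11.
For General C: with q = P(b1), equating I's and II's payoffs gives q + 1 = −10q + 10 ⇒ q = 9/11.

20/11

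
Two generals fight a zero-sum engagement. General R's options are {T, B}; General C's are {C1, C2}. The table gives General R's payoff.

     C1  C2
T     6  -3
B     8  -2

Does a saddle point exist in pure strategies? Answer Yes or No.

Row minima: T → -3, B → -2; maximin = -2.
Column maxima: C1 → 8, C2 → -2; minimax = -2.
maximin = minimax = -2, so a saddle point exists.

Yes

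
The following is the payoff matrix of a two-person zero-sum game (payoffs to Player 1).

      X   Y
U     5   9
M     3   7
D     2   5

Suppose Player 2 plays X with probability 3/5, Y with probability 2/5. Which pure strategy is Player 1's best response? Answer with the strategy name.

Expected payoff of U: (3/5)·5 + (2/5)·9 = 33/5.
Expected payoff of M: (3/5)·3 + (2/5)·7 = 23/5.
Expected payoff of D: (3/5)·2 + (2/5)·5 = 16/5.
The largest is 33/5, so Player 1's best response is U.

U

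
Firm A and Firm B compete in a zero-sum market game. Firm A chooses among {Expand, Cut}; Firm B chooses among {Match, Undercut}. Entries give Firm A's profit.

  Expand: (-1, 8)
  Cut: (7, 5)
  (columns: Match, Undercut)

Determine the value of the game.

61/11

Row minima: Expand → -1, Cut → 5; maximin = 5.
Column maxima: Match → 7, Undercut → 8; minimax = 7.
5 ≠ 7, so there is no saddle point; optimal play is mixed.
Let Firm A play Expand with probability p. Expected payoff against Match: (-1)p + 7(1−p) = −8p + 7; against Undercut: 8p + 5(1−p) = 3p + 5.
Setting these equal: −8p + 7 = 3p + 5 ⇒ −11p = -2 ⇒ p = 2/11, and the value is (-8)·(2/11) + 7 = 61/11.
For Firm B: with q = P(Match), equating Expand's and Cut's payoffs gives −9q + 8 = 2q + 5 ⇒ q = 3/11.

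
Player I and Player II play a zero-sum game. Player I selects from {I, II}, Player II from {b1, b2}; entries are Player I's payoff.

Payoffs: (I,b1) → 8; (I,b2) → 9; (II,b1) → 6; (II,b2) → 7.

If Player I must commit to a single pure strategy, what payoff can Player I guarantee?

8

Row minima: I → 8, II → 6.
The best of these is 8.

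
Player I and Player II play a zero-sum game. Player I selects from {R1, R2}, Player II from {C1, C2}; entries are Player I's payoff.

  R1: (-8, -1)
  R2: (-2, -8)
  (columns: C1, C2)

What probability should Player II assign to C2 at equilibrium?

6/13

Row minima: R1 → -8, R2 → -8; maximin = -8.
Column maxima: C1 → -2, C2 → -1; minimax = -2.
-8 ≠ -2, so there is no saddle point; optimal play is mixed.
Let Player I play R1 with probability p. Expected payoff against C1: (-8)p + (-2)(1−p) = −6p − 2; against C2: (-1)p + (-8)(1−p) = 7p − 8.
Setting these equal: −6p − 2 = 7p − 8 ⇒ −13p = -6 ⇒ p = 6/13, and the value is (-6)·(6/13) − 2 = -62/13.
For Player II: with q = P(C1), equating R1's and R2's payoffs gives −7q − 1 = 6q − 8 ⇒ q = 7/13.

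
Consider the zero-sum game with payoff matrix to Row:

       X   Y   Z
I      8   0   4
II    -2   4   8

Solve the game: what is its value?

Row minima: I → 0, II → -2; maximin = 0.
Column maxima: X → 8, Y → 4, Z → 8; minimax = 4.
0 ≠ 4, so there is no saddle point; optimal play is mixed.
Z is strictly dominated by Y (it gives Row strictly more in every row), so Column never plays it.
On the remaining 2×2 (I, II vs X, Y):
Let Row play I with probability p. Expected payoff against X: 8p + (-2)(1−p) = 10p − 2; against Y: 0p + 4(1−p) = −4p + 4.
Setting these equal: 10p − 2 = −4p + 4 ⇒ 14p = 6 ⇒ p = 3/7, and the value is (10)·(3/7) − 2 = 16/7.
For Column: with q = P(X), equating I's and II's payoffs gives 8q = −6q + 4 ⇒ q = 2/7.

16/7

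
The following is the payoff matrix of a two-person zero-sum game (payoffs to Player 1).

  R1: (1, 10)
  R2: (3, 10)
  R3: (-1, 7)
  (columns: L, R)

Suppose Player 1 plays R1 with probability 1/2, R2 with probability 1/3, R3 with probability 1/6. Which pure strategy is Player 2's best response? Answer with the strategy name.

If Player 2 plays L, Player 1's expected payoff is (1/2)·1 + (1/3)·3 + (1/6)·(-1) = 4/3.
If Player 2 plays R, Player 1's expected payoff is (1/2)·10 + (1/3)·10 + (1/6)·7 = 19/2.
Player 2 minimizes Player 1's payoff; the smallest is 4/3, so the best response is L.

L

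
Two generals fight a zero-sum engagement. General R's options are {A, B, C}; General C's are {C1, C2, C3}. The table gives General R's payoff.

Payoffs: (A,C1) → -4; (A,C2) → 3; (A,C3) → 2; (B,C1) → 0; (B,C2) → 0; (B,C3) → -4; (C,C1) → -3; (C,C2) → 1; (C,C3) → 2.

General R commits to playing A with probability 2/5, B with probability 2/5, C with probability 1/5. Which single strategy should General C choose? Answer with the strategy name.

If General C plays C1, General R's expected payoff is (2/5)·(-4) + (2/5)·0 + (1/5)·(-3) = -11/5.
If General C plays C2, General R's expected payoff is (2/5)·3 + (2/5)·0 + (1/5)·1 = 7/5.
If General C plays C3, General R's expected payoff is (2/5)·2 + (2/5)·(-4) + (1/5)·2 = -2/5.
General C minimizes General R's payoff; the smallest is -11/5, so the best response is C1.

C1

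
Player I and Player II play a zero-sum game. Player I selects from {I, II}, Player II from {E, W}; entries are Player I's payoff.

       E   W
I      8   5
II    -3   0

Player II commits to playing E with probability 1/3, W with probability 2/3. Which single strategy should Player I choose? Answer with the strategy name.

Expected payoff of I: (1/3)·8 + (2/3)·5 = 6.
Expected payoff of II: (1/3)·(-3) + (2/3)·0 = -1.
The largest is 6, so Player I's best response is I.

I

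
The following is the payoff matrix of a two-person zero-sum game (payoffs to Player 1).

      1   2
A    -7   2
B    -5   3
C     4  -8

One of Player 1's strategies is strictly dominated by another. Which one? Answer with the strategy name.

A

B gives a strictly higher payoff than A against every column: -5 > -7, 3 > 2.
So A is strictly dominated and Player 1 never plays it.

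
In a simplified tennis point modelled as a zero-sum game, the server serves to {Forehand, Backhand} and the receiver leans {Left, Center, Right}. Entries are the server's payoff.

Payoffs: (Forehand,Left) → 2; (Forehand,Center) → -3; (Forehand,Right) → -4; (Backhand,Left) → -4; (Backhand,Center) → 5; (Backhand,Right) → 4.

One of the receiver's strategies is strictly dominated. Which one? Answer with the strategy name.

Right holds the server's payoff strictly below Center in every row: -4 < -3, 4 < 5.
So Center is strictly dominated for the receiver.

Center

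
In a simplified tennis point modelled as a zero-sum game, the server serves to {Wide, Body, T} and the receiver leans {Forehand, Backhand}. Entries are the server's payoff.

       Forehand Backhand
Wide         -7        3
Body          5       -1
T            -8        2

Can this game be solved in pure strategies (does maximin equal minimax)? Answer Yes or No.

No

Row minima: Wide → -7, Body → -1, T → -8; maximin = -1.
Column maxima: Forehand → 5, Backhand → 3; minimax = 3.
-1 ≠ 3, so no pure-strategy equilibrium exists.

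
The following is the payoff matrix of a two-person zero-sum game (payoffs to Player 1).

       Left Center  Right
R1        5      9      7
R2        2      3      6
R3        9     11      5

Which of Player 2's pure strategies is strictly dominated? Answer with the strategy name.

Center

Left holds Player 1's payoff strictly below Center in every row: 5 < 9, 2 < 3, 9 < 11.
So Center is strictly dominated for Player 2.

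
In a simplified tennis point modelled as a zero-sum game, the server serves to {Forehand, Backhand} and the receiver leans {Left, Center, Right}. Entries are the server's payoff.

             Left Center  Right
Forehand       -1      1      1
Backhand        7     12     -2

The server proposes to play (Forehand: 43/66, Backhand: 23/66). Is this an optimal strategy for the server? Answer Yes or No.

Against Left this mix gives (43/66)·(-1) + (23/66)·7 = 59/33.
Against Center this mix gives (43/66)·1 + (23/66)·12 = 29/6.
Against Right this mix gives (43/66)·1 + (23/66)·(-2) = -1/22.
The receiver will play Right, holding the server to -1/22. Shifting weight toward the row that does better against Right would raise this floor (the equalizing mix achieves 5/11 against both Right and Left), so the proposed strategy is not optimal.

No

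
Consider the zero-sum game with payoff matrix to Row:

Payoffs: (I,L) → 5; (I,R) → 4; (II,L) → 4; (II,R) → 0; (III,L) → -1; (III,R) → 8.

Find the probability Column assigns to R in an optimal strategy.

Row minima: I → 4, II → 0, III → -1; maximin = 4.
Column maxima: L → 5, R → 8; minimax = 5.
4 ≠ 5, so there is no saddle point; optimal play is mixed.
II is strictly dominated by I, so Row never plays it.
On the remaining 2×2 (I, III vs L, R):
Let Row play I with probability p. Expected payoff against L: 5p + (-1)(1−p) = 6p − 1; against R: 4p + 8(1−p) = −4p + 8.
Setting these equal: 6p − 1 = −4p + 8 ⇒ 10p = 9 ⇒ p = 9/10, and the value is (6)·(9/10) − 1 = 22/5.
For Column: with q = P(L), equating I's and III's payoffs gives q + 4 = −9q + 8 ⇒ q = 2/5.

3/5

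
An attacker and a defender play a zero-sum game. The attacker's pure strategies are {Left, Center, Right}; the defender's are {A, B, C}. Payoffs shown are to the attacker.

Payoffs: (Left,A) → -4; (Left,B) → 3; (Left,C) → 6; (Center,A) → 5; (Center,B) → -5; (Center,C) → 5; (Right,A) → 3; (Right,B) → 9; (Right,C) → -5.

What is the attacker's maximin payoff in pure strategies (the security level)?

Row minima: Left → -4, Center → -5, Right → -5.
The best of these is -4.

-4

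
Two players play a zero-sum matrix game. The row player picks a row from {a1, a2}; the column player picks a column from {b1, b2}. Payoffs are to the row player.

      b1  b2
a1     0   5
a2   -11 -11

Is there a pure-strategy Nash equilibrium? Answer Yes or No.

Row minima: a1 → 0, a2 → -11; maximin = 0.
Column maxima: b1 → 0, b2 → 5; minimax = 0.
maximin = minimax = 0, so a saddle point exists.

Yes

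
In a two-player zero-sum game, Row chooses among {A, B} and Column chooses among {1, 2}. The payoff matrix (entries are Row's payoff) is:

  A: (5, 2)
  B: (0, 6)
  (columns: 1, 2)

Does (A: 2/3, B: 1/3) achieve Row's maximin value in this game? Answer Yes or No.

Against 1 this mix gives (2/3)·5 + (1/3)·0 = 10/3.
Against 2 this mix gives (2/3)·2 + (1/3)·6 = 10/3.
All of Column's active replies (1, 2) yield 10/3, and no column does worse for Row. The mix makes Column indifferent and guarantees 10/3, so it is optimal.

Yes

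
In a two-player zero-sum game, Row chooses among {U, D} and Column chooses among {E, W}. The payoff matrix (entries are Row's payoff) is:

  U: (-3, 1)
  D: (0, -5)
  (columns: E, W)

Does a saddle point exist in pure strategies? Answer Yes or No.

Row minima: U → -3, D → -5; maximin = -3.
Column maxima: E → 0, W → 1; minimax = 0.
-3 ≠ 0, so no pure-strategy equilibrium exists.

No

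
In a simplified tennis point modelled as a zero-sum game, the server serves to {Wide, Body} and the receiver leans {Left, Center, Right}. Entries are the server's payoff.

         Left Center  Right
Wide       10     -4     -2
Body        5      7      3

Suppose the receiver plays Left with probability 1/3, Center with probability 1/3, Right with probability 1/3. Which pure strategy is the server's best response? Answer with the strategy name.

Body

Expected payoff of Wide: (1/3)·10 + (1/3)·(-4) + (1/3)·(-2) = 4/3.
Expected payoff of Body: (1/3)·5 + (1/3)·7 + (1/3)·3 = 5.
The largest is 5, so the server's best response is Body.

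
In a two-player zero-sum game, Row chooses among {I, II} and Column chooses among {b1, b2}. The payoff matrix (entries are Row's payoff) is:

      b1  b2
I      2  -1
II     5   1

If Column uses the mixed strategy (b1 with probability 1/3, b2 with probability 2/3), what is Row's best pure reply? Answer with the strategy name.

II

Expected payoff of I: (1/3)·2 + (2/3)·(-1) = 0.
Expected payoff of II: (1/3)·5 + (2/3)·1 = 7/3.
The largest is 7/3, so Row's best response is II.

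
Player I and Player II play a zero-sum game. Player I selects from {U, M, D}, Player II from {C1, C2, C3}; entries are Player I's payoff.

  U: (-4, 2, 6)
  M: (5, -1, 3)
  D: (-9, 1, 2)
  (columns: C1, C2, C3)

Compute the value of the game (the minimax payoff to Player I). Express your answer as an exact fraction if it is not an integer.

1/2

Row minima: U → -4, M → -1, D → -9; maximin = -1.
Column maxima: C1 → 5, C2 → 2, C3 → 6; minimax = 2.
-1 ≠ 2, so there is no saddle point; optimal play is mixed.
D is strictly dominated by U, so Player I never plays it.
C3 is strictly dominated by C2 (it gives Player I strictly more in every row), so Player II never plays it.
On the remaining 2×2 (U, M vs C1, C2):
Let Player I play U with probability p. Expected payoff against C1: (-4)p + 5(1−p) = −9p + 5; against C2: 2p + (-1)(1−p) = 3p − 1.
Setting these equal: −9p + 5 = 3p − 1 ⇒ −12p = -6 ⇒ p = 1/2, and the value is (-9)·(1/2) + 5 = 1/2.
For Player II: with q = P(C1), equating U's and M's payoffs gives −6q + 2 = 6q − 1 ⇒ q = 1/4.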